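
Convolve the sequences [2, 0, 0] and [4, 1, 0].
y[0] = 2×4 = 8; y[1] = 2×1 + 0×4 = 2; y[2] = 2×0 + 0×1 + 0×4 = 0; y[3] = 0×0 + 0×1 = 0; y[4] = 0×0 = 0

[8, 2, 0, 0, 0]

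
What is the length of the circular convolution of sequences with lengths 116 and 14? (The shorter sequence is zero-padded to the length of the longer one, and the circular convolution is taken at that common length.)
Circular convolution (zero-padding the shorter input) has length max(m, n) = max(116, 14) = 116

116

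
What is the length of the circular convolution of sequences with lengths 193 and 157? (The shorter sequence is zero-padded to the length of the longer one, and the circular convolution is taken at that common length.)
Circular convolution (zero-padding the shorter input) has length max(m, n) = max(193, 157) = 193

193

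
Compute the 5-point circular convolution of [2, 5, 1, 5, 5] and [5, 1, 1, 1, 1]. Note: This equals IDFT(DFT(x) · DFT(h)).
Either evaluate y[k] = Σ_j x[j]·h[(k-j) mod 5] directly, or use IDFT(DFT(x) · DFT(h)). y[0] = 2×5 + 5×1 + 1×1 + 5×1 + 5×1 = 26; y[1] = 2×1 + 5×5 + 1×1 + 5×1 + 5×1 = 38; y[2] = 2×1 + 5×1 + 1×5 + 5×1 + 5×1 = 22; y[3] = 2×1 + 5×1 + 1×1 + 5×5 + 5×1 = 38; y[4] = 2×1 + 5×1 + 1×1 + 5×1 + 5×5 = 38. Result: [26, 38, 22, 38, 38]

[26, 38, 22, 38, 38]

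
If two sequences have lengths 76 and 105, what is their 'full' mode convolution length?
Linear/full convolution length: m + n - 1 = 76 + 105 - 1 = 180

180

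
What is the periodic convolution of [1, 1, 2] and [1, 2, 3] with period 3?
Use y[k] = Σ_j s[j]·t[(k-j) mod 3]. y[0] = 1×1 + 1×3 + 2×2 = 8; y[1] = 1×2 + 1×1 + 2×3 = 9; y[2] = 1×3 + 1×2 + 2×1 = 7. Result: [8, 9, 7]

[8, 9, 7]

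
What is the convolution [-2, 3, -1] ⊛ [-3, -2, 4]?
y[0] = -2×-3 = 6; y[1] = -2×-2 + 3×-3 = -5; y[2] = -2×4 + 3×-2 + -1×-3 = -11; y[3] = 3×4 + -1×-2 = 14; y[4] = -1×4 = -4

[6, -5, -11, 14, -4]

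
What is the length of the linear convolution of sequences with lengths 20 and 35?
Linear/full convolution length: m + n - 1 = 20 + 35 - 1 = 54

54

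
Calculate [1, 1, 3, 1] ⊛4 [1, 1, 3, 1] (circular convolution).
Use y[k] = Σ_j f[j]·g[(k-j) mod 4]. y[0] = 1×1 + 1×1 + 3×3 + 1×1 = 12; y[1] = 1×1 + 1×1 + 3×1 + 1×3 = 8; y[2] = 1×3 + 1×1 + 3×1 + 1×1 = 8; y[3] = 1×1 + 1×3 + 3×1 + 1×1 = 8. Result: [12, 8, 8, 8]

[12, 8, 8, 8]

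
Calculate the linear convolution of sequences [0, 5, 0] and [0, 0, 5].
y[0] = 0×0 = 0; y[1] = 0×0 + 5×0 = 0; y[2] = 0×5 + 5×0 + 0×0 = 0; y[3] = 5×5 + 0×0 = 25; y[4] = 0×5 = 0

[0, 0, 0, 25, 0]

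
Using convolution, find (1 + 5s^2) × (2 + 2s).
Ascending coefficients: a = [1, 0, 5], b = [2, 2]. c[0] = 1×2 = 2; c[1] = 1×2 + 0×2 = 2; c[2] = 0×2 + 5×2 = 10; c[3] = 5×2 = 10. Result coefficients: [2, 2, 10, 10] → 2 + 2s + 10s^2 + 10s^3

2 + 2s + 10s^2 + 10s^3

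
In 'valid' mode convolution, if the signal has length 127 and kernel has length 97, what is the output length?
'Valid' mode counts only positions where the kernel fully overlaps the signal: m - n + 1 = 127 - 97 + 1 = 31

31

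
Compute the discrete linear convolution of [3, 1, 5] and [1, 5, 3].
y[0] = 3×1 = 3; y[1] = 3×5 + 1×1 = 16; y[2] = 3×3 + 1×5 + 5×1 = 19; y[3] = 1×3 + 5×5 = 28; y[4] = 5×3 = 15

[3, 16, 19, 28, 15]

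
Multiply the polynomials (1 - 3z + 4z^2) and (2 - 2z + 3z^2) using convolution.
Ascending coefficients: a = [1, -3, 4], b = [2, -2, 3]. c[0] = 1×2 = 2; c[1] = 1×-2 + -3×2 = -8; c[2] = 1×3 + -3×-2 + 4×2 = 17; c[3] = -3×3 + 4×-2 = -17; c[4] = 4×3 = 12. Result coefficients: [2, -8, 17, -17, 12] → 2 - 8z + 17z^2 - 17z^3 + 12z^4

2 - 8z + 17z^2 - 17z^3 + 12z^4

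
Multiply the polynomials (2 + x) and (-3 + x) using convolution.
Ascending coefficients: a = [2, 1], b = [-3, 1]. c[0] = 2×-3 = -6; c[1] = 2×1 + 1×-3 = -1; c[2] = 1×1 = 1. Result coefficients: [-6, -1, 1] → -6 - x + x^2

-6 - x + x^2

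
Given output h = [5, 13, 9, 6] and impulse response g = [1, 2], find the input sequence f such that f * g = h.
Deconvolve h=[5, 13, 9, 6] by g=[1, 2]. Since g[0]=1, solve forward: f[0] = h[0] / 1 = 5; f[1] = (h[1] - 5×2) / 1 = 3; f[2] = (h[2] - 3×2) / 1 = 3. So f = [5, 3, 3]. Check by forward convolution: h[0] = 5×1 = 5; h[1] = 5×2 + 3×1 = 13; h[2] = 3×2 + 3×1 = 9; h[3] = 3×2 = 6

[5, 3, 3]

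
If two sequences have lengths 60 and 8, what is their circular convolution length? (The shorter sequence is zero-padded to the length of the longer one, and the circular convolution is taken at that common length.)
Circular convolution (zero-padding the shorter input) has length max(m, n) = max(60, 8) = 60

60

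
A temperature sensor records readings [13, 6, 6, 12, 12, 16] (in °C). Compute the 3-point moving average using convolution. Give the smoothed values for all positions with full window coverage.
3-point moving average kernel = [1, 1, 1]. Apply in 'valid' mode (full window coverage): avg[0] = (13 + 6 + 6) / 3 = 8.33; avg[1] = (6 + 6 + 12) / 3 = 8.0; avg[2] = (6 + 12 + 12) / 3 = 10.0; avg[3] = (12 + 12 + 16) / 3 = 13.33. Smoothed values: [8.33, 8.0, 10.0, 13.33]

[8.33, 8.0, 10.0, 13.33]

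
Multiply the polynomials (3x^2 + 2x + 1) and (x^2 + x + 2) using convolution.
Ascending coefficients: a = [1, 2, 3], b = [2, 1, 1]. c[0] = 1×2 = 2; c[1] = 1×1 + 2×2 = 5; c[2] = 1×1 + 2×1 + 3×2 = 9; c[3] = 2×1 + 3×1 = 5; c[4] = 3×1 = 3. Result coefficients: [2, 5, 9, 5, 3] → 3x^4 + 5x^3 + 9x^2 + 5x + 2

3x^4 + 5x^3 + 9x^2 + 5x + 2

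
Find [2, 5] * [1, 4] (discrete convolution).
y[0] = 2×1 = 2; y[1] = 2×4 + 5×1 = 13; y[2] = 5×4 = 20

[2, 13, 20]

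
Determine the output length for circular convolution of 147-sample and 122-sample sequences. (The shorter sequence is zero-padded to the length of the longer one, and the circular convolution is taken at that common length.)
Circular convolution (zero-padding the shorter input) has length max(m, n) = max(147, 122) = 147

147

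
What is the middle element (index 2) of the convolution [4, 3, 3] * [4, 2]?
Use y[k] = Σ_i a[i]·b[k-i] at k=2. y[2] = 3×2 + 3×4 = 18

18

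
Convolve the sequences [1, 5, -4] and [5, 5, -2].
y[0] = 1×5 = 5; y[1] = 1×5 + 5×5 = 30; y[2] = 1×-2 + 5×5 + -4×5 = 3; y[3] = 5×-2 + -4×5 = -30; y[4] = -4×-2 = 8

[5, 30, 3, -30, 8]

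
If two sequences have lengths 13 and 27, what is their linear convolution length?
Linear/full convolution length: m + n - 1 = 13 + 27 - 1 = 39

39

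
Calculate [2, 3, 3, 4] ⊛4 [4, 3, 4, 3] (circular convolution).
Use y[k] = Σ_j u[j]·v[(k-j) mod 4]. y[0] = 2×4 + 3×3 + 3×4 + 4×3 = 41; y[1] = 2×3 + 3×4 + 3×3 + 4×4 = 43; y[2] = 2×4 + 3×3 + 3×4 + 4×3 = 41; y[3] = 2×3 + 3×4 + 3×3 + 4×4 = 43. Result: [41, 43, 41, 43]

[41, 43, 41, 43]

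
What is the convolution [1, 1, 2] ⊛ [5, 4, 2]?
y[0] = 1×5 = 5; y[1] = 1×4 + 1×5 = 9; y[2] = 1×2 + 1×4 + 2×5 = 16; y[3] = 1×2 + 2×4 = 10; y[4] = 2×2 = 4

[5, 9, 16, 10, 4]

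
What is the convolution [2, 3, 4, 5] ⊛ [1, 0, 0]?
y[0] = 2×1 = 2; y[1] = 2×0 + 3×1 = 3; y[2] = 2×0 + 3×0 + 4×1 = 4; y[3] = 3×0 + 4×0 + 5×1 = 5; y[4] = 4×0 + 5×0 = 0; y[5] = 5×0 = 0

[2, 3, 4, 5, 0, 0]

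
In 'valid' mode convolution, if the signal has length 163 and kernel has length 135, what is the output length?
'Valid' mode counts only positions where the kernel fully overlaps the signal: m - n + 1 = 163 - 135 + 1 = 29

29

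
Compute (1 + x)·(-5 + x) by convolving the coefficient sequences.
Ascending coefficients: a = [1, 1], b = [-5, 1]. c[0] = 1×-5 = -5; c[1] = 1×1 + 1×-5 = -4; c[2] = 1×1 = 1. Result coefficients: [-5, -4, 1] → -5 - 4x + x^2

-5 - 4x + x^2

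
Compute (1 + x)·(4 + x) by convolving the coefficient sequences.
Ascending coefficients: a = [1, 1], b = [4, 1]. c[0] = 1×4 = 4; c[1] = 1×1 + 1×4 = 5; c[2] = 1×1 = 1. Result coefficients: [4, 5, 1] → 4 + 5x + x^2

4 + 5x + x^2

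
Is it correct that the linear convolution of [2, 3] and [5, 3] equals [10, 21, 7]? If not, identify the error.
Recompute linear convolution of [2, 3] and [5, 3]: y[0] = 2×5 = 10; y[1] = 2×3 + 3×5 = 21; y[2] = 3×3 = 9 → [10, 21, 9]. Compare to given [10, 21, 7]: they differ at index 2: given 7, correct 9, so answer: No

No. Error at index 2: given 7, correct 9.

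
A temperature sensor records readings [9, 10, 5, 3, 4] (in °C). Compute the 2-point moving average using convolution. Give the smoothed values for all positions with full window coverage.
2-point moving average kernel = [1, 1]. Apply in 'valid' mode (full window coverage): avg[0] = (9 + 10) / 2 = 9.5; avg[1] = (10 + 5) / 2 = 7.5; avg[2] = (5 + 3) / 2 = 4.0; avg[3] = (3 + 4) / 2 = 3.5. Smoothed values: [9.5, 7.5, 4.0, 3.5]

[9.5, 7.5, 4.0, 3.5]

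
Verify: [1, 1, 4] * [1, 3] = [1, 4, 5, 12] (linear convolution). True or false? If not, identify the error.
Recompute linear convolution of [1, 1, 4] and [1, 3]: y[0] = 1×1 = 1; y[1] = 1×3 + 1×1 = 4; y[2] = 1×3 + 4×1 = 7; y[3] = 4×3 = 12 → [1, 4, 7, 12]. Compare to given [1, 4, 5, 12]: they differ at index 2: given 5, correct 7, so answer: No

No. Error at index 2: given 5, correct 7.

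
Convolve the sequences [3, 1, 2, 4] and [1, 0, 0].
y[0] = 3×1 = 3; y[1] = 3×0 + 1×1 = 1; y[2] = 3×0 + 1×0 + 2×1 = 2; y[3] = 1×0 + 2×0 + 4×1 = 4; y[4] = 2×0 + 4×0 = 0; y[5] = 4×0 = 0

[3, 1, 2, 4, 0, 0]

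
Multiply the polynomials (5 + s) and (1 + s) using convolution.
Ascending coefficients: a = [5, 1], b = [1, 1]. c[0] = 5×1 = 5; c[1] = 5×1 + 1×1 = 6; c[2] = 1×1 = 1. Result coefficients: [5, 6, 1] → 5 + 6s + s^2

5 + 6s + s^2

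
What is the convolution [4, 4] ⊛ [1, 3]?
y[0] = 4×1 = 4; y[1] = 4×3 + 4×1 = 16; y[2] = 4×3 = 12

[4, 16, 12]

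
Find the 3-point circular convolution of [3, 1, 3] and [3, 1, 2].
Use y[k] = Σ_j f[j]·g[(k-j) mod 3]. y[0] = 3×3 + 1×2 + 3×1 = 14; y[1] = 3×1 + 1×3 + 3×2 = 12; y[2] = 3×2 + 1×1 + 3×3 = 16. Result: [14, 12, 16]

[14, 12, 16]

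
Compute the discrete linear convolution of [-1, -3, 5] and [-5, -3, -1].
y[0] = -1×-5 = 5; y[1] = -1×-3 + -3×-5 = 18; y[2] = -1×-1 + -3×-3 + 5×-5 = -15; y[3] = -3×-1 + 5×-3 = -12; y[4] = 5×-1 = -5

[5, 18, -15, -12, -5]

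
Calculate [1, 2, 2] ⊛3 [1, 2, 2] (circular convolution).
Use y[k] = Σ_j x[j]·h[(k-j) mod 3]. y[0] = 1×1 + 2×2 + 2×2 = 9; y[1] = 1×2 + 2×1 + 2×2 = 8; y[2] = 1×2 + 2×2 + 2×1 = 8. Result: [9, 8, 8]

[9, 8, 8]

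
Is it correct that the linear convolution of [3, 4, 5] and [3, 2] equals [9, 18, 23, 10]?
Recompute linear convolution of [3, 4, 5] and [3, 2]: y[0] = 3×3 = 9; y[1] = 3×2 + 4×3 = 18; y[2] = 4×2 + 5×3 = 23; y[3] = 5×2 = 10 → [9, 18, 23, 10]. Given [9, 18, 23, 10] matches, so answer: Yes

Yes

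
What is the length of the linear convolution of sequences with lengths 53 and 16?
Linear/full convolution length: m + n - 1 = 53 + 16 - 1 = 68

68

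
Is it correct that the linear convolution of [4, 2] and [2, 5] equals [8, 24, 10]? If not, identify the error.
Recompute linear convolution of [4, 2] and [2, 5]: y[0] = 4×2 = 8; y[1] = 4×5 + 2×2 = 24; y[2] = 2×5 = 10 → [8, 24, 10]. Given [8, 24, 10] matches, so answer: Yes

Yes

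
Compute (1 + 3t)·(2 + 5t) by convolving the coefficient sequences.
Ascending coefficients: a = [1, 3], b = [2, 5]. c[0] = 1×2 = 2; c[1] = 1×5 + 3×2 = 11; c[2] = 3×5 = 15. Result coefficients: [2, 11, 15] → 2 + 11t + 15t^2

2 + 11t + 15t^2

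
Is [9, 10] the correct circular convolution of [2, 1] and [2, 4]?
Recompute circular convolution of [2, 1] and [2, 4]: y[0] = 2×2 + 1×4 = 8; y[1] = 2×4 + 1×2 = 10 → [8, 10]. Compare to given [9, 10]: they differ at index 0: given 9, correct 8, so answer: No

No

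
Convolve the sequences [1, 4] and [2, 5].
y[0] = 1×2 = 2; y[1] = 1×5 + 4×2 = 13; y[2] = 4×5 = 20

[2, 13, 20]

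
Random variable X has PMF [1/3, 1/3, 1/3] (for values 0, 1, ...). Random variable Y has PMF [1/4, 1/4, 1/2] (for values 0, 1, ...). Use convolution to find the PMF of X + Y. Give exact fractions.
P(X+Y=k) = Σ_i P(X=i)·P(Y=k-i) — a convolution of [1/3, 1/3, 1/3] and [1/4, 1/4, 1/2]. P(X+Y=0) = (1/3)×(1/4) = 1/12; P(X+Y=1) = (1/3)×(1/4) + (1/3)×(1/4) = 1/12 + 1/12 = 1/6; P(X+Y=2) = (1/3)×(1/2) + (1/3)×(1/4) + (1/3)×(1/4) = 1/6 + 1/12 + 1/12 = 1/3; P(X+Y=3) = (1/3)×(1/2) + (1/3)×(1/4) = 1/6 + 1/12 = 1/4; P(X+Y=4) = (1/3)×(1/2) = 1/6. PMF: [1/12, 1/6, 1/3, 1/4, 1/6] (sums to 1 ✓)

[1/12, 1/6, 1/3, 1/4, 1/6]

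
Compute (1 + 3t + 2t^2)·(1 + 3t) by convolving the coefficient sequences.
Ascending coefficients: a = [1, 3, 2], b = [1, 3]. c[0] = 1×1 = 1; c[1] = 1×3 + 3×1 = 6; c[2] = 3×3 + 2×1 = 11; c[3] = 2×3 = 6. Result coefficients: [1, 6, 11, 6] → 1 + 6t + 11t^2 + 6t^3

1 + 6t + 11t^2 + 6t^3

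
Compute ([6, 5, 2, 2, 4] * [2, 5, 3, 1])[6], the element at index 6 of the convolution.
Use y[k] = Σ_i a[i]·b[k-i] at k=6. y[6] = 2×1 + 4×3 = 14

14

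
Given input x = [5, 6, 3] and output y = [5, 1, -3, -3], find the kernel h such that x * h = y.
Output length 4 = len(x) + len(h) - 1 ⇒ len(h) = 2. Solve h forward using h[k] = (y[k] - Σ_{i≥1} x[i]·h[k-i]) / x[0]: h[0] = y[0] / x[0] = 5 / 5 = 1; h[1] = (y[1] - 6×1) / x[0] = (1 - 6×1) / 5 = -1. So h = [1, -1]. Forward-check [5, 6, 3] * [1, -1]: y[0] = 5×1 = 5; y[1] = 5×-1 + 6×1 = 1; y[2] = 6×-1 + 3×1 = -3; y[3] = 3×-1 = -3 → [5, 1, -3, -3] ✓

[1, -1]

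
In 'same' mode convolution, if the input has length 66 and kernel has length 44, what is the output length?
'Same' mode returns an output with the same length as the input: 66

66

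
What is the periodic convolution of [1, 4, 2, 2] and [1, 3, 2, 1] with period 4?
Use y[k] = Σ_j s[j]·t[(k-j) mod 4]. y[0] = 1×1 + 4×1 + 2×2 + 2×3 = 15; y[1] = 1×3 + 4×1 + 2×1 + 2×2 = 13; y[2] = 1×2 + 4×3 + 2×1 + 2×1 = 18; y[3] = 1×1 + 4×2 + 2×3 + 2×1 = 17. Result: [15, 13, 18, 17]

[15, 13, 18, 17]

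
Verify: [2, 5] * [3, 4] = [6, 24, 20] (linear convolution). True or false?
Recompute linear convolution of [2, 5] and [3, 4]: y[0] = 2×3 = 6; y[1] = 2×4 + 5×3 = 23; y[2] = 5×4 = 20 → [6, 23, 20]. Compare to given [6, 24, 20]: they differ at index 1: given 24, correct 23, so answer: No

No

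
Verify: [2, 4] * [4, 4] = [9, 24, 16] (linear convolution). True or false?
Recompute linear convolution of [2, 4] and [4, 4]: y[0] = 2×4 = 8; y[1] = 2×4 + 4×4 = 24; y[2] = 4×4 = 16 → [8, 24, 16]. Compare to given [9, 24, 16]: they differ at index 0: given 9, correct 8, so answer: No

No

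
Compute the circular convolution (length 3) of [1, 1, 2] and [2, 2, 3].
Use y[k] = Σ_j s[j]·t[(k-j) mod 3]. y[0] = 1×2 + 1×3 + 2×2 = 9; y[1] = 1×2 + 1×2 + 2×3 = 10; y[2] = 1×3 + 1×2 + 2×2 = 9. Result: [9, 10, 9]

[9, 10, 9]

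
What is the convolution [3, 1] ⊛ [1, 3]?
y[0] = 3×1 = 3; y[1] = 3×3 + 1×1 = 10; y[2] = 1×3 = 3

[3, 10, 3]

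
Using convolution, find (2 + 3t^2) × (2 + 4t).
Ascending coefficients: a = [2, 0, 3], b = [2, 4]. c[0] = 2×2 = 4; c[1] = 2×4 + 0×2 = 8; c[2] = 0×4 + 3×2 = 6; c[3] = 3×4 = 12. Result coefficients: [4, 8, 6, 12] → 4 + 8t + 6t^2 + 12t^3

4 + 8t + 6t^2 + 12t^3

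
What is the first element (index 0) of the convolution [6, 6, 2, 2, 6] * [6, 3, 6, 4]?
Use y[k] = Σ_i a[i]·b[k-i] at k=0. y[0] = 6×6 = 36

36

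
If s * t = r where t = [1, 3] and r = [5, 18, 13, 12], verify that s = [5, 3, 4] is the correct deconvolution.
Forward-compute [5, 3, 4] * [1, 3]: r[0] = 5×1 = 5; r[1] = 5×3 + 3×1 = 18; r[2] = 3×3 + 4×1 = 13; r[3] = 4×3 = 12 → [5, 18, 13, 12]. Matches given r = [5, 18, 13, 12], so verified.

Verified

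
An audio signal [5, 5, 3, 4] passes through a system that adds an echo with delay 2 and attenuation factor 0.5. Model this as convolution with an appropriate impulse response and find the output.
Direct-path + delayed-attenuated-path model → impulse response h = [1, 0, 0.5] (1 at lag 0, 0.5 at lag 2). Output y[n] = x[n] + 0.5·x[n - 2] (with x[n] = 0 outside 0..3): y[0] = 5 + 0.5×0 = 5; y[1] = 5 + 0.5×0 = 5; y[2] = 3 + 0.5×5 = 5.5; y[3] = 4 + 0.5×5 = 6.5; y[4] = 0 + 0.5×3 = 1.5; y[5] = 0 + 0.5×4 = 2.0. So y = [5, 5, 5.5, 6.5, 1.5, 2.0]

[5, 5, 5.5, 6.5, 1.5, 2.0]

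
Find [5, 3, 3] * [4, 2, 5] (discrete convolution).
y[0] = 5×4 = 20; y[1] = 5×2 + 3×4 = 22; y[2] = 5×5 + 3×2 + 3×4 = 43; y[3] = 3×5 + 3×2 = 21; y[4] = 3×5 = 15

[20, 22, 43, 21, 15]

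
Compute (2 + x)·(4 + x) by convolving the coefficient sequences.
Ascending coefficients: a = [2, 1], b = [4, 1]. c[0] = 2×4 = 8; c[1] = 2×1 + 1×4 = 6; c[2] = 1×1 = 1. Result coefficients: [8, 6, 1] → 8 + 6x + x^2

8 + 6x + x^2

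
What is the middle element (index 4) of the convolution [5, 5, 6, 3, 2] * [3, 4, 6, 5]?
Use y[k] = Σ_i a[i]·b[k-i] at k=4. y[4] = 5×5 + 6×6 + 3×4 + 2×3 = 79

79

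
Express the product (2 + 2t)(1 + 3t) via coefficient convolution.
Ascending coefficients: a = [2, 2], b = [1, 3]. c[0] = 2×1 = 2; c[1] = 2×3 + 2×1 = 8; c[2] = 2×3 = 6. Result coefficients: [2, 8, 6] → 2 + 8t + 6t^2

2 + 8t + 6t^2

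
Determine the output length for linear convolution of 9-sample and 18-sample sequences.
Linear/full convolution length: m + n - 1 = 9 + 18 - 1 = 26

26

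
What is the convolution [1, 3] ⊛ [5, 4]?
y[0] = 1×5 = 5; y[1] = 1×4 + 3×5 = 19; y[2] = 3×4 = 12

[5, 19, 12]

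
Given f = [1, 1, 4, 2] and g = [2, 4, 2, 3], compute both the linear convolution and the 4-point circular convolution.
Linear: y_lin[0] = 1×2 = 2; y_lin[1] = 1×4 + 1×2 = 6; y_lin[2] = 1×2 + 1×4 + 4×2 = 14; y_lin[3] = 1×3 + 1×2 + 4×4 + 2×2 = 25; y_lin[4] = 1×3 + 4×2 + 2×4 = 19; y_lin[5] = 4×3 + 2×2 = 16; y_lin[6] = 2×3 = 6 → [2, 6, 14, 25, 19, 16, 6]. Circular (length 4): y[0] = 1×2 + 1×3 + 4×2 + 2×4 = 21; y[1] = 1×4 + 1×2 + 4×3 + 2×2 = 22; y[2] = 1×2 + 1×4 + 4×2 + 2×3 = 20; y[3] = 1×3 + 1×2 + 4×4 + 2×2 = 25 → [21, 22, 20, 25]

Linear: [2, 6, 14, 25, 19, 16, 6], Circular: [21, 22, 20, 25]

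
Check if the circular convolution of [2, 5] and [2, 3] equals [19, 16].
Recompute circular convolution of [2, 5] and [2, 3]: y[0] = 2×2 + 5×3 = 19; y[1] = 2×3 + 5×2 = 16 → [19, 16]. Given [19, 16] matches, so answer: Yes

Yes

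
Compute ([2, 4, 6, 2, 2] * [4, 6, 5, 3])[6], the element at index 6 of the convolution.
Use y[k] = Σ_i a[i]·b[k-i] at k=6. y[6] = 2×3 + 2×5 = 16

16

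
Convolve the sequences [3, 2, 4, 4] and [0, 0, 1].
y[0] = 3×0 = 0; y[1] = 3×0 + 2×0 = 0; y[2] = 3×1 + 2×0 + 4×0 = 3; y[3] = 2×1 + 4×0 + 4×0 = 2; y[4] = 4×1 + 4×0 = 4; y[5] = 4×1 = 4

[0, 0, 3, 2, 4, 4]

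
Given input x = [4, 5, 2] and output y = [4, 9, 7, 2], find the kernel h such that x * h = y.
Output length 4 = len(x) + len(h) - 1 ⇒ len(h) = 2. Solve h forward using h[k] = (y[k] - Σ_{i≥1} x[i]·h[k-i]) / x[0]: h[0] = y[0] / x[0] = 4 / 4 = 1; h[1] = (y[1] - 5×1) / x[0] = (9 - 5×1) / 4 = 1. So h = [1, 1]. Forward-check [4, 5, 2] * [1, 1]: y[0] = 4×1 = 4; y[1] = 4×1 + 5×1 = 9; y[2] = 5×1 + 2×1 = 7; y[3] = 2×1 = 2 → [4, 9, 7, 2] ✓

[1, 1]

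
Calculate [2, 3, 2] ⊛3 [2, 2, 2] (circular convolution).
Use y[k] = Σ_j x[j]·h[(k-j) mod 3]. y[0] = 2×2 + 3×2 + 2×2 = 14; y[1] = 2×2 + 3×2 + 2×2 = 14; y[2] = 2×2 + 3×2 + 2×2 = 14. Result: [14, 14, 14]

[14, 14, 14]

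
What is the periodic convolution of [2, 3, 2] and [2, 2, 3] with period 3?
Use y[k] = Σ_j x[j]·h[(k-j) mod 3]. y[0] = 2×2 + 3×3 + 2×2 = 17; y[1] = 2×2 + 3×2 + 2×3 = 16; y[2] = 2×3 + 3×2 + 2×2 = 16. Result: [17, 16, 16]

[17, 16, 16]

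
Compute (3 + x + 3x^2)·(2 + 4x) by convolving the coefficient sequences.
Ascending coefficients: a = [3, 1, 3], b = [2, 4]. c[0] = 3×2 = 6; c[1] = 3×4 + 1×2 = 14; c[2] = 1×4 + 3×2 = 10; c[3] = 3×4 = 12. Result coefficients: [6, 14, 10, 12] → 6 + 14x + 10x^2 + 12x^3

6 + 14x + 10x^2 + 12x^3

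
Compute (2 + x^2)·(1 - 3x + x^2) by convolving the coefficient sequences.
Ascending coefficients: a = [2, 0, 1], b = [1, -3, 1]. c[0] = 2×1 = 2; c[1] = 2×-3 + 0×1 = -6; c[2] = 2×1 + 0×-3 + 1×1 = 3; c[3] = 0×1 + 1×-3 = -3; c[4] = 1×1 = 1. Result coefficients: [2, -6, 3, -3, 1] → 2 - 6x + 3x^2 - 3x^3 + x^4

2 - 6x + 3x^2 - 3x^3 + x^4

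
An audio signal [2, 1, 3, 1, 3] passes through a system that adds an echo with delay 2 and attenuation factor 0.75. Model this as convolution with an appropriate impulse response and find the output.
Direct-path + delayed-attenuated-path model → impulse response h = [1, 0, 0.75] (1 at lag 0, 0.75 at lag 2). Output y[n] = x[n] + 0.75·x[n - 2] (with x[n] = 0 outside 0..4): y[0] = 2 + 0.75×0 = 2; y[1] = 1 + 0.75×0 = 1; y[2] = 3 + 0.75×2 = 4.5; y[3] = 1 + 0.75×1 = 1.75; y[4] = 3 + 0.75×3 = 5.25; y[5] = 0 + 0.75×1 = 0.75; y[6] = 0 + 0.75×3 = 2.25. So y = [2, 1, 4.5, 1.75, 5.25, 0.75, 2.25]

[2, 1, 4.5, 1.75, 5.25, 0.75, 2.25]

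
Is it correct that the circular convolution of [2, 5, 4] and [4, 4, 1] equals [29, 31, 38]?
Recompute circular convolution of [2, 5, 4] and [4, 4, 1]: y[0] = 2×4 + 5×1 + 4×4 = 29; y[1] = 2×4 + 5×4 + 4×1 = 32; y[2] = 2×1 + 5×4 + 4×4 = 38 → [29, 32, 38]. Compare to given [29, 31, 38]: they differ at index 1: given 31, correct 32, so answer: No

No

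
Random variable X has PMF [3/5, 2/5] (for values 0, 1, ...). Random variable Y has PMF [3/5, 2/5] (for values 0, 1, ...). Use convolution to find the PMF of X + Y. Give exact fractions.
P(X+Y=k) = Σ_i P(X=i)·P(Y=k-i) — a convolution of [3/5, 2/5] and [3/5, 2/5]. P(X+Y=0) = (3/5)×(3/5) = 9/25; P(X+Y=1) = (3/5)×(2/5) + (2/5)×(3/5) = 6/25 + 6/25 = 12/25; P(X+Y=2) = (2/5)×(2/5) = 4/25. PMF: [9/25, 12/25, 4/25] (sums to 1 ✓)

[9/25, 12/25, 4/25]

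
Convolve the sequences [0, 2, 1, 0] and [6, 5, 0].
y[0] = 0×6 = 0; y[1] = 0×5 + 2×6 = 12; y[2] = 0×0 + 2×5 + 1×6 = 16; y[3] = 2×0 + 1×5 + 0×6 = 5; y[4] = 1×0 + 0×5 = 0; y[5] = 0×0 = 0

[0, 12, 16, 5, 0, 0]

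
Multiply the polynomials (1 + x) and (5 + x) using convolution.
Ascending coefficients: a = [1, 1], b = [5, 1]. c[0] = 1×5 = 5; c[1] = 1×1 + 1×5 = 6; c[2] = 1×1 = 1. Result coefficients: [5, 6, 1] → 5 + 6x + x^2

5 + 6x + x^2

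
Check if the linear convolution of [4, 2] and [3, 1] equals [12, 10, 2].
Recompute linear convolution of [4, 2] and [3, 1]: y[0] = 4×3 = 12; y[1] = 4×1 + 2×3 = 10; y[2] = 2×1 = 2 → [12, 10, 2]. Given [12, 10, 2] matches, so answer: Yes

Yes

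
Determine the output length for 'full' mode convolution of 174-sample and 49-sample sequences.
Linear/full convolution length: m + n - 1 = 174 + 49 - 1 = 222

222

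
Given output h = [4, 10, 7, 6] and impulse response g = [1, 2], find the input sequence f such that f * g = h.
Deconvolve h=[4, 10, 7, 6] by g=[1, 2]. Since g[0]=1, solve forward: f[0] = h[0] / 1 = 4; f[1] = (h[1] - 4×2) / 1 = 2; f[2] = (h[2] - 2×2) / 1 = 3. So f = [4, 2, 3]. Check by forward convolution: h[0] = 4×1 = 4; h[1] = 4×2 + 2×1 = 10; h[2] = 2×2 + 3×1 = 7; h[3] = 3×2 = 6

[4, 2, 3]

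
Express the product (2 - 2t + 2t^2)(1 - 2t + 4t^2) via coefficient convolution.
Ascending coefficients: a = [2, -2, 2], b = [1, -2, 4]. c[0] = 2×1 = 2; c[1] = 2×-2 + -2×1 = -6; c[2] = 2×4 + -2×-2 + 2×1 = 14; c[3] = -2×4 + 2×-2 = -12; c[4] = 2×4 = 8. Result coefficients: [2, -6, 14, -12, 8] → 2 - 6t + 14t^2 - 12t^3 + 8t^4

2 - 6t + 14t^2 - 12t^3 + 8t^4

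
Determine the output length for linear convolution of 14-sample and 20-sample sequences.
Linear/full convolution length: m + n - 1 = 14 + 20 - 1 = 33

33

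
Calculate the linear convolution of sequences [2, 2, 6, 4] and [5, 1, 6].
y[0] = 2×5 = 10; y[1] = 2×1 + 2×5 = 12; y[2] = 2×6 + 2×1 + 6×5 = 44; y[3] = 2×6 + 6×1 + 4×5 = 38; y[4] = 6×6 + 4×1 = 40; y[5] = 4×6 = 24

[10, 12, 44, 38, 40, 24]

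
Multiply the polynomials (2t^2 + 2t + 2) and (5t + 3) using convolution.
Ascending coefficients: a = [2, 2, 2], b = [3, 5]. c[0] = 2×3 = 6; c[1] = 2×5 + 2×3 = 16; c[2] = 2×5 + 2×3 = 16; c[3] = 2×5 = 10. Result coefficients: [6, 16, 16, 10] → 10t^3 + 16t^2 + 16t + 6

10t^3 + 16t^2 + 16t + 6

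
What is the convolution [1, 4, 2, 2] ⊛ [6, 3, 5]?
y[0] = 1×6 = 6; y[1] = 1×3 + 4×6 = 27; y[2] = 1×5 + 4×3 + 2×6 = 29; y[3] = 4×5 + 2×3 + 2×6 = 38; y[4] = 2×5 + 2×3 = 16; y[5] = 2×5 = 10

[6, 27, 29, 38, 16, 10]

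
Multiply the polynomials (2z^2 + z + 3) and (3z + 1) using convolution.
Ascending coefficients: a = [3, 1, 2], b = [1, 3]. c[0] = 3×1 = 3; c[1] = 3×3 + 1×1 = 10; c[2] = 1×3 + 2×1 = 5; c[3] = 2×3 = 6. Result coefficients: [3, 10, 5, 6] → 6z^3 + 5z^2 + 10z + 3

6z^3 + 5z^2 + 10z + 3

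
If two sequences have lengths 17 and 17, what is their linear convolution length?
Linear/full convolution length: m + n - 1 = 17 + 17 - 1 = 33

33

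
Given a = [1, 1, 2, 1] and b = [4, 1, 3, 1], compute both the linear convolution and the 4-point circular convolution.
Linear: y_lin[0] = 1×4 = 4; y_lin[1] = 1×1 + 1×4 = 5; y_lin[2] = 1×3 + 1×1 + 2×4 = 12; y_lin[3] = 1×1 + 1×3 + 2×1 + 1×4 = 10; y_lin[4] = 1×1 + 2×3 + 1×1 = 8; y_lin[5] = 2×1 + 1×3 = 5; y_lin[6] = 1×1 = 1 → [4, 5, 12, 10, 8, 5, 1]. Circular (length 4): y[0] = 1×4 + 1×1 + 2×3 + 1×1 = 12; y[1] = 1×1 + 1×4 + 2×1 + 1×3 = 10; y[2] = 1×3 + 1×1 + 2×4 + 1×1 = 13; y[3] = 1×1 + 1×3 + 2×1 + 1×4 = 10 → [12, 10, 13, 10]

Linear: [4, 5, 12, 10, 8, 5, 1], Circular: [12, 10, 13, 10]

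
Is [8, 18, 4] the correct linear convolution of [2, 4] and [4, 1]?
Recompute linear convolution of [2, 4] and [4, 1]: y[0] = 2×4 = 8; y[1] = 2×1 + 4×4 = 18; y[2] = 4×1 = 4 → [8, 18, 4]. Given [8, 18, 4] matches, so answer: Yes

Yes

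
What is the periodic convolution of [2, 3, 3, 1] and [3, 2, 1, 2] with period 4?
Use y[k] = Σ_j a[j]·b[(k-j) mod 4]. y[0] = 2×3 + 3×2 + 3×1 + 1×2 = 17; y[1] = 2×2 + 3×3 + 3×2 + 1×1 = 20; y[2] = 2×1 + 3×2 + 3×3 + 1×2 = 19; y[3] = 2×2 + 3×1 + 3×2 + 1×3 = 16. Result: [17, 20, 19, 16]

[17, 20, 19, 16]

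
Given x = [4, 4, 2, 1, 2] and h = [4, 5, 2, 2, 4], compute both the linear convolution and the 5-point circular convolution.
Linear: y_lin[0] = 4×4 = 16; y_lin[1] = 4×5 + 4×4 = 36; y_lin[2] = 4×2 + 4×5 + 2×4 = 36; y_lin[3] = 4×2 + 4×2 + 2×5 + 1×4 = 30; y_lin[4] = 4×4 + 4×2 + 2×2 + 1×5 + 2×4 = 41; y_lin[5] = 4×4 + 2×2 + 1×2 + 2×5 = 32; y_lin[6] = 2×4 + 1×2 + 2×2 = 14; y_lin[7] = 1×4 + 2×2 = 8; y_lin[8] = 2×4 = 8 → [16, 36, 36, 30, 41, 32, 14, 8, 8]. Circular (length 5): y[0] = 4×4 + 4×4 + 2×2 + 1×2 + 2×5 = 48; y[1] = 4×5 + 4×4 + 2×4 + 1×2 + 2×2 = 50; y[2] = 4×2 + 4×5 + 2×4 + 1×4 + 2×2 = 44; y[3] = 4×2 + 4×2 + 2×5 + 1×4 + 2×4 = 38; y[4] = 4×4 + 4×2 + 2×2 + 1×5 + 2×4 = 41 → [48, 50, 44, 38, 41]

Linear: [16, 36, 36, 30, 41, 32, 14, 8, 8], Circular: [48, 50, 44, 38, 41]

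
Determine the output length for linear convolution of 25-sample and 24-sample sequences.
Linear/full convolution length: m + n - 1 = 25 + 24 - 1 = 48

48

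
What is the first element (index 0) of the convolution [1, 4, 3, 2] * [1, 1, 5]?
Use y[k] = Σ_i a[i]·b[k-i] at k=0. y[0] = 1×1 = 1

1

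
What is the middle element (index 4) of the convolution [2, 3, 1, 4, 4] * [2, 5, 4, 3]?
Use y[k] = Σ_i a[i]·b[k-i] at k=4. y[4] = 3×3 + 1×4 + 4×5 + 4×2 = 41

41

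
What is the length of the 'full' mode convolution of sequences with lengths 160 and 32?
Linear/full convolution length: m + n - 1 = 160 + 32 - 1 = 191

191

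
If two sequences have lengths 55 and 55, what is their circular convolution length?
Circular convolution (zero-padding the shorter input) has length max(m, n) = max(55, 55) = 55

55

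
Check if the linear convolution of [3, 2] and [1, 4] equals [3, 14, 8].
Recompute linear convolution of [3, 2] and [1, 4]: y[0] = 3×1 = 3; y[1] = 3×4 + 2×1 = 14; y[2] = 2×4 = 8 → [3, 14, 8]. Given [3, 14, 8] matches, so answer: Yes

Yes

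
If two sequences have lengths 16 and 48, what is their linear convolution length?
Linear/full convolution length: m + n - 1 = 16 + 48 - 1 = 63

63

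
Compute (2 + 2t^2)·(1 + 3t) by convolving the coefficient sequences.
Ascending coefficients: a = [2, 0, 2], b = [1, 3]. c[0] = 2×1 = 2; c[1] = 2×3 + 0×1 = 6; c[2] = 0×3 + 2×1 = 2; c[3] = 2×3 = 6. Result coefficients: [2, 6, 2, 6] → 2 + 6t + 2t^2 + 6t^3

2 + 6t + 2t^2 + 6t^3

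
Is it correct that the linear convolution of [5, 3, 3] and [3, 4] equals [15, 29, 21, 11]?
Recompute linear convolution of [5, 3, 3] and [3, 4]: y[0] = 5×3 = 15; y[1] = 5×4 + 3×3 = 29; y[2] = 3×4 + 3×3 = 21; y[3] = 3×4 = 12 → [15, 29, 21, 12]. Compare to given [15, 29, 21, 11]: they differ at index 3: given 11, correct 12, so answer: No

No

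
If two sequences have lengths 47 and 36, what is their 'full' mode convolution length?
Linear/full convolution length: m + n - 1 = 47 + 36 - 1 = 82

82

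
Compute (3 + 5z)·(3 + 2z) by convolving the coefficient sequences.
Ascending coefficients: a = [3, 5], b = [3, 2]. c[0] = 3×3 = 9; c[1] = 3×2 + 5×3 = 21; c[2] = 5×2 = 10. Result coefficients: [9, 21, 10] → 9 + 21z + 10z^2

9 + 21z + 10z^2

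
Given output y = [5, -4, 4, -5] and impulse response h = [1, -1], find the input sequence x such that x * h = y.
Deconvolve y=[5, -4, 4, -5] by h=[1, -1]. Since h[0]=1, solve forward: x[0] = y[0] / 1 = 5; x[1] = (y[1] - 5×-1) / 1 = 1; x[2] = (y[2] - 1×-1) / 1 = 5. So x = [5, 1, 5]. Check by forward convolution: y[0] = 5×1 = 5; y[1] = 5×-1 + 1×1 = -4; y[2] = 1×-1 + 5×1 = 4; y[3] = 5×-1 = -5

[5, 1, 5]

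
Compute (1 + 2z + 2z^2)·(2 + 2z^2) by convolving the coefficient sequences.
Ascending coefficients: a = [1, 2, 2], b = [2, 0, 2]. c[0] = 1×2 = 2; c[1] = 1×0 + 2×2 = 4; c[2] = 1×2 + 2×0 + 2×2 = 6; c[3] = 2×2 + 2×0 = 4; c[4] = 2×2 = 4. Result coefficients: [2, 4, 6, 4, 4] → 2 + 4z + 6z^2 + 4z^3 + 4z^4

2 + 4z + 6z^2 + 4z^3 + 4z^4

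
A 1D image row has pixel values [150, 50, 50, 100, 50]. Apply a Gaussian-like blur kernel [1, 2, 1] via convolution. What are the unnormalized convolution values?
Convolve image row [150, 50, 50, 100, 50] with kernel [1, 2, 1]: y[0] = 150×1 = 150; y[1] = 150×2 + 50×1 = 350; y[2] = 150×1 + 50×2 + 50×1 = 300; y[3] = 50×1 + 50×2 + 100×1 = 250; y[4] = 50×1 + 100×2 + 50×1 = 300; y[5] = 100×1 + 50×2 = 200; y[6] = 50×1 = 50 → [150, 350, 300, 250, 300, 200, 50]. Normalization factor = sum(kernel) = 4.

[150, 350, 300, 250, 300, 200, 50]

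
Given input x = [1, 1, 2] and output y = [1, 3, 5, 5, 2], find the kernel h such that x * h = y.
Output length 5 = len(x) + len(h) - 1 ⇒ len(h) = 3. Solve h forward using h[k] = (y[k] - Σ_{i≥1} x[i]·h[k-i]) / x[0]: h[0] = y[0] / x[0] = 1 / 1 = 1; h[1] = (y[1] - 1×1) / x[0] = (3 - 1×1) / 1 = 2; h[2] = (y[2] - 1×2 - 2×1) / x[0] = (5 - 1×2 - 2×1) / 1 = 1. So h = [1, 2, 1]. Forward-check [1, 1, 2] * [1, 2, 1]: y[0] = 1×1 = 1; y[1] = 1×2 + 1×1 = 3; y[2] = 1×1 + 1×2 + 2×1 = 5; y[3] = 1×1 + 2×2 = 5; y[4] = 2×1 = 2 → [1, 3, 5, 5, 2] ✓

[1, 2, 1]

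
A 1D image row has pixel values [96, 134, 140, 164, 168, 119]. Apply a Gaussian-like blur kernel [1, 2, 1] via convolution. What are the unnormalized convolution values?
Convolve image row [96, 134, 140, 164, 168, 119] with kernel [1, 2, 1]: y[0] = 96×1 = 96; y[1] = 96×2 + 134×1 = 326; y[2] = 96×1 + 134×2 + 140×1 = 504; y[3] = 134×1 + 140×2 + 164×1 = 578; y[4] = 140×1 + 164×2 + 168×1 = 636; y[5] = 164×1 + 168×2 + 119×1 = 619; y[6] = 168×1 + 119×2 = 406; y[7] = 119×1 = 119 → [96, 326, 504, 578, 636, 619, 406, 119]. Normalization factor = sum(kernel) = 4.

[96, 326, 504, 578, 636, 619, 406, 119]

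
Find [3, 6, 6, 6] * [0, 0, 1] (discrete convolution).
y[0] = 3×0 = 0; y[1] = 3×0 + 6×0 = 0; y[2] = 3×1 + 6×0 + 6×0 = 3; y[3] = 6×1 + 6×0 + 6×0 = 6; y[4] = 6×1 + 6×0 = 6; y[5] = 6×1 = 6

[0, 0, 3, 6, 6, 6]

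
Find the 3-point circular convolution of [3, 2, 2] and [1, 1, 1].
Use y[k] = Σ_j a[j]·b[(k-j) mod 3]. y[0] = 3×1 + 2×1 + 2×1 = 7; y[1] = 3×1 + 2×1 + 2×1 = 7; y[2] = 3×1 + 2×1 + 2×1 = 7. Result: [7, 7, 7]

[7, 7, 7]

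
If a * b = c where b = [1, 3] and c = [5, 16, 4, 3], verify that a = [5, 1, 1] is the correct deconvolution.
Forward-compute [5, 1, 1] * [1, 3]: c[0] = 5×1 = 5; c[1] = 5×3 + 1×1 = 16; c[2] = 1×3 + 1×1 = 4; c[3] = 1×3 = 3 → [5, 16, 4, 3]. Matches given c = [5, 16, 4, 3], so verified.

Verified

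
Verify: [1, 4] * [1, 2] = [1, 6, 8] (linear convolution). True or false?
Recompute linear convolution of [1, 4] and [1, 2]: y[0] = 1×1 = 1; y[1] = 1×2 + 4×1 = 6; y[2] = 4×2 = 8 → [1, 6, 8]. Given [1, 6, 8] matches, so answer: Yes

Yes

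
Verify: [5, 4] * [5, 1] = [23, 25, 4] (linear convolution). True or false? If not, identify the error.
Recompute linear convolution of [5, 4] and [5, 1]: y[0] = 5×5 = 25; y[1] = 5×1 + 4×5 = 25; y[2] = 4×1 = 4 → [25, 25, 4]. Compare to given [23, 25, 4]: they differ at index 0: given 23, correct 25, so answer: No

No. Error at index 0: given 23, correct 25.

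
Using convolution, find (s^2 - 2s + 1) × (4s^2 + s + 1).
Ascending coefficients: a = [1, -2, 1], b = [1, 1, 4]. c[0] = 1×1 = 1; c[1] = 1×1 + -2×1 = -1; c[2] = 1×4 + -2×1 + 1×1 = 3; c[3] = -2×4 + 1×1 = -7; c[4] = 1×4 = 4. Result coefficients: [1, -1, 3, -7, 4] → 4s^4 - 7s^3 + 3s^2 - s + 1

4s^4 - 7s^3 + 3s^2 - s + 1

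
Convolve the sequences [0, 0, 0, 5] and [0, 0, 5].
y[0] = 0×0 = 0; y[1] = 0×0 + 0×0 = 0; y[2] = 0×5 + 0×0 + 0×0 = 0; y[3] = 0×5 + 0×0 + 5×0 = 0; y[4] = 0×5 + 5×0 = 0; y[5] = 5×5 = 25

[0, 0, 0, 0, 0, 25]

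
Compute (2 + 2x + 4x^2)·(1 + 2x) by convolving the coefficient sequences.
Ascending coefficients: a = [2, 2, 4], b = [1, 2]. c[0] = 2×1 = 2; c[1] = 2×2 + 2×1 = 6; c[2] = 2×2 + 4×1 = 8; c[3] = 4×2 = 8. Result coefficients: [2, 6, 8, 8] → 2 + 6x + 8x^2 + 8x^3

2 + 6x + 8x^2 + 8x^3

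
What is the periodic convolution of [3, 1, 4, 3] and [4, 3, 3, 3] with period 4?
Use y[k] = Σ_j a[j]·b[(k-j) mod 4]. y[0] = 3×4 + 1×3 + 4×3 + 3×3 = 36; y[1] = 3×3 + 1×4 + 4×3 + 3×3 = 34; y[2] = 3×3 + 1×3 + 4×4 + 3×3 = 37; y[3] = 3×3 + 1×3 + 4×3 + 3×4 = 36. Result: [36, 34, 37, 36]

[36, 34, 37, 36]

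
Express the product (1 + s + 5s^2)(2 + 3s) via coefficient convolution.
Ascending coefficients: a = [1, 1, 5], b = [2, 3]. c[0] = 1×2 = 2; c[1] = 1×3 + 1×2 = 5; c[2] = 1×3 + 5×2 = 13; c[3] = 5×3 = 15. Result coefficients: [2, 5, 13, 15] → 2 + 5s + 13s^2 + 15s^3

2 + 5s + 13s^2 + 15s^3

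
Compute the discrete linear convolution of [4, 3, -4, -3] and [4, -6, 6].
y[0] = 4×4 = 16; y[1] = 4×-6 + 3×4 = -12; y[2] = 4×6 + 3×-6 + -4×4 = -10; y[3] = 3×6 + -4×-6 + -3×4 = 30; y[4] = -4×6 + -3×-6 = -6; y[5] = -3×6 = -18

[16, -12, -10, 30, -6, -18]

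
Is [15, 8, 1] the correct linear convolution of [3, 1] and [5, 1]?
Recompute linear convolution of [3, 1] and [5, 1]: y[0] = 3×5 = 15; y[1] = 3×1 + 1×5 = 8; y[2] = 1×1 = 1 → [15, 8, 1]. Given [15, 8, 1] matches, so answer: Yes

Yes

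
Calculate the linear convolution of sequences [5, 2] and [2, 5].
y[0] = 5×2 = 10; y[1] = 5×5 + 2×2 = 29; y[2] = 2×5 = 10

[10, 29, 10]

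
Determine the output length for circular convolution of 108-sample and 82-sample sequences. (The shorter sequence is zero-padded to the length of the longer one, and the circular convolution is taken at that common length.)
Circular convolution (zero-padding the shorter input) has length max(m, n) = max(108, 82) = 108

108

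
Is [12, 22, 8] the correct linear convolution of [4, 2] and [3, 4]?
Recompute linear convolution of [4, 2] and [3, 4]: y[0] = 4×3 = 12; y[1] = 4×4 + 2×3 = 22; y[2] = 2×4 = 8 → [12, 22, 8]. Given [12, 22, 8] matches, so answer: Yes

Yes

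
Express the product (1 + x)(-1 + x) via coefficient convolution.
Ascending coefficients: a = [1, 1], b = [-1, 1]. c[0] = 1×-1 = -1; c[1] = 1×1 + 1×-1 = 0; c[2] = 1×1 = 1. Result coefficients: [-1, 0, 1] → -1 + x^2

-1 + x^2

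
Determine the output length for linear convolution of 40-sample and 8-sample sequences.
Linear/full convolution length: m + n - 1 = 40 + 8 - 1 = 47

47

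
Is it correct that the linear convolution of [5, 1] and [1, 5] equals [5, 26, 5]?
Recompute linear convolution of [5, 1] and [1, 5]: y[0] = 5×1 = 5; y[1] = 5×5 + 1×1 = 26; y[2] = 1×5 = 5 → [5, 26, 5]. Given [5, 26, 5] matches, so answer: Yes

Yes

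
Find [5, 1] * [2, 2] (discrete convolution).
y[0] = 5×2 = 10; y[1] = 5×2 + 1×2 = 12; y[2] = 1×2 = 2

[10, 12, 2]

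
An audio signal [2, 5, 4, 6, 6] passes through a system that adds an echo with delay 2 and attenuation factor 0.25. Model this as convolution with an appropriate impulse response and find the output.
Direct-path + delayed-attenuated-path model → impulse response h = [1, 0, 0.25] (1 at lag 0, 0.25 at lag 2). Output y[n] = x[n] + 0.25·x[n - 2] (with x[n] = 0 outside 0..4): y[0] = 2 + 0.25×0 = 2; y[1] = 5 + 0.25×0 = 5; y[2] = 4 + 0.25×2 = 4.5; y[3] = 6 + 0.25×5 = 7.25; y[4] = 6 + 0.25×4 = 7.0; y[5] = 0 + 0.25×6 = 1.5; y[6] = 0 + 0.25×6 = 1.5. So y = [2, 5, 4.5, 7.25, 7.0, 1.5, 1.5]

[2, 5, 4.5, 7.25, 7.0, 1.5, 1.5]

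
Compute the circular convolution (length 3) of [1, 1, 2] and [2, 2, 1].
Use y[k] = Σ_j s[j]·t[(k-j) mod 3]. y[0] = 1×2 + 1×1 + 2×2 = 7; y[1] = 1×2 + 1×2 + 2×1 = 6; y[2] = 1×1 + 1×2 + 2×2 = 7. Result: [7, 6, 7]

[7, 6, 7]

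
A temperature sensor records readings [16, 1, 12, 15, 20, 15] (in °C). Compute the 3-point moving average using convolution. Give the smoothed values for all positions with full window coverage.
3-point moving average kernel = [1, 1, 1]. Apply in 'valid' mode (full window coverage): avg[0] = (16 + 1 + 12) / 3 = 9.67; avg[1] = (1 + 12 + 15) / 3 = 9.33; avg[2] = (12 + 15 + 20) / 3 = 15.67; avg[3] = (15 + 20 + 15) / 3 = 16.67. Smoothed values: [9.67, 9.33, 15.67, 16.67]

[9.67, 9.33, 15.67, 16.67]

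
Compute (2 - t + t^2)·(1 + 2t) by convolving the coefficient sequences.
Ascending coefficients: a = [2, -1, 1], b = [1, 2]. c[0] = 2×1 = 2; c[1] = 2×2 + -1×1 = 3; c[2] = -1×2 + 1×1 = -1; c[3] = 1×2 = 2. Result coefficients: [2, 3, -1, 2] → 2 + 3t - t^2 + 2t^3

2 + 3t - t^2 + 2t^3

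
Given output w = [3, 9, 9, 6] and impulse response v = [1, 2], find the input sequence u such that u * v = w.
Deconvolve w=[3, 9, 9, 6] by v=[1, 2]. Since v[0]=1, solve forward: u[0] = w[0] / 1 = 3; u[1] = (w[1] - 3×2) / 1 = 3; u[2] = (w[2] - 3×2) / 1 = 3. So u = [3, 3, 3]. Check by forward convolution: w[0] = 3×1 = 3; w[1] = 3×2 + 3×1 = 9; w[2] = 3×2 + 3×1 = 9; w[3] = 3×2 = 6

[3, 3, 3]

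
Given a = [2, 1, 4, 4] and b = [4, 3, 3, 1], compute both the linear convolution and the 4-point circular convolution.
Linear: y_lin[0] = 2×4 = 8; y_lin[1] = 2×3 + 1×4 = 10; y_lin[2] = 2×3 + 1×3 + 4×4 = 25; y_lin[3] = 2×1 + 1×3 + 4×3 + 4×4 = 33; y_lin[4] = 1×1 + 4×3 + 4×3 = 25; y_lin[5] = 4×1 + 4×3 = 16; y_lin[6] = 4×1 = 4 → [8, 10, 25, 33, 25, 16, 4]. Circular (length 4): y[0] = 2×4 + 1×1 + 4×3 + 4×3 = 33; y[1] = 2×3 + 1×4 + 4×1 + 4×3 = 26; y[2] = 2×3 + 1×3 + 4×4 + 4×1 = 29; y[3] = 2×1 + 1×3 + 4×3 + 4×4 = 33 → [33, 26, 29, 33]

Linear: [8, 10, 25, 33, 25, 16, 4], Circular: [33, 26, 29, 33]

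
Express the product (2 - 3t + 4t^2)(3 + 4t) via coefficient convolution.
Ascending coefficients: a = [2, -3, 4], b = [3, 4]. c[0] = 2×3 = 6; c[1] = 2×4 + -3×3 = -1; c[2] = -3×4 + 4×3 = 0; c[3] = 4×4 = 16. Result coefficients: [6, -1, 0, 16] → 6 - t + 16t^3

6 - t + 16t^3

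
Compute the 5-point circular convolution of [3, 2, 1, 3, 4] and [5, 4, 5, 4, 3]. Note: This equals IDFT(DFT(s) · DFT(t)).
Either evaluate y[k] = Σ_j s[j]·t[(k-j) mod 5] directly, or use IDFT(DFT(s) · DFT(t)). y[0] = 3×5 + 2×3 + 1×4 + 3×5 + 4×4 = 56; y[1] = 3×4 + 2×5 + 1×3 + 3×4 + 4×5 = 57; y[2] = 3×5 + 2×4 + 1×5 + 3×3 + 4×4 = 53; y[3] = 3×4 + 2×5 + 1×4 + 3×5 + 4×3 = 53; y[4] = 3×3 + 2×4 + 1×5 + 3×4 + 4×5 = 54. Result: [56, 57, 53, 53, 54]

[56, 57, 53, 53, 54]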